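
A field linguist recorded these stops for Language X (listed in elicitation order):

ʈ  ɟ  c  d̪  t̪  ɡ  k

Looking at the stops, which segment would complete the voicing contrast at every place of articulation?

/ɖ/

place of articulation  voiceless  voiced  
dental            t̪        d̪      
retroflex         ʈ         —       
palatal           c         ɟ       
velar             k         ɡ       
The retroflex row has no voiced member, so the gap is the voiced retroflex stop /ɖ/.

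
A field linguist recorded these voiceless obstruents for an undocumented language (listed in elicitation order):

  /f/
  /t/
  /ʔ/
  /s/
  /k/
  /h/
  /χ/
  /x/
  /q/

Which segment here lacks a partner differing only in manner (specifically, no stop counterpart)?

/f/

Alveolar: /t/ ~ /s/
Velar: /k/ ~ /x/
Uvular: /q/ ~ /χ/
Glottal: /ʔ/ ~ /h/
Labiodental: only /f/ (fricative); no stop partner.
So /f/ is the unpaired segment.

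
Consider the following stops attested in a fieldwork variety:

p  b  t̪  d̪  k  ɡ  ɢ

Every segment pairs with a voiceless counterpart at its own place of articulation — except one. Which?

Bilabial: /p/ ~ /b/
Dental: /t̪/ ~ /d̪/
Velar: /k/ ~ /ɡ/
Uvular: only /ɢ/ (voiced); no voiceless partner.
So /ɢ/ is the unpaired segment.

/ɢ/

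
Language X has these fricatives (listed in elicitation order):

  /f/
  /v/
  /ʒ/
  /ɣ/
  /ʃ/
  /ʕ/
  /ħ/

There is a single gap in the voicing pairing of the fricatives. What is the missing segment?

place of articulation  voiceless  voiced  
labiodental       f         v       
postalveolar      ʃ         ʒ       
velar             —         ɣ       
pharyngeal        ħ         ʕ       
The velar row has no voiceless member, so the gap is the voiceless velar fricative /x/.

/x/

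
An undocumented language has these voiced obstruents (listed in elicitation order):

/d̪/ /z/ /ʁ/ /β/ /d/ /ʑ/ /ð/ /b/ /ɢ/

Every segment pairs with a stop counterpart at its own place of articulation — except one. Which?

/ʑ/

Bilabial: /b/ ~ /β/
Dental: /d̪/ ~ /ð/
Alveolar: /d/ ~ /z/
Uvular: /ɢ/ ~ /ʁ/
Alveolo-palatal: only /ʑ/ (fricative); no stop partner.
So /ʑ/ is the unpaired segment.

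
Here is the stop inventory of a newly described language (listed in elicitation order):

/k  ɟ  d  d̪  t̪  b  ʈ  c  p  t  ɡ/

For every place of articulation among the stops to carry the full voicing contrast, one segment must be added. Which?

/ɖ/

place of articulation  voiceless  voiced  
bilabial          p         b       
dental            t̪        d̪      
alveolar          t         d       
retroflex         ʈ         —       
palatal           c         ɟ       
velar             k         ɡ       
The retroflex row has no voiced member, so the gap is the voiced retroflex stop /ɖ/.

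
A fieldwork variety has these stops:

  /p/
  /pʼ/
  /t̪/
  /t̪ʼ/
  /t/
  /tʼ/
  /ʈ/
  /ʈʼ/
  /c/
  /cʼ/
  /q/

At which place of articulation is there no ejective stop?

Plain: /p/ (bilabial), /t̪/ (dental), /t/ (alveolar), /ʈ/ (retroflex), /c/ (palatal), /q/ (uvular).
Ejective: /pʼ/ (bilabial), /t̪ʼ/ (dental), /tʼ/ (alveolar), /ʈʼ/ (retroflex), /cʼ/ (palatal).
Every place of articulation has an ejective member except uvular, where /qʼ/ would be expected.

uvular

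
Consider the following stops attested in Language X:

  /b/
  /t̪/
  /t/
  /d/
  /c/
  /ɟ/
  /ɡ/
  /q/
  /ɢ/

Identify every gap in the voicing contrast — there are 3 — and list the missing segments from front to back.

/p/, /d̪/, /k/

place of articulation  voiceless  voiced  
bilabial          —         b       
dental            t̪        —       
alveolar          t         d       
palatal           c         ɟ       
velar             —         ɡ       
uvular            q         ɢ       
Gaps, from front to back: bilabial lacks voiceless (/p/); dental lacks voiced (/d̪/); velar lacks voiceless (/k/).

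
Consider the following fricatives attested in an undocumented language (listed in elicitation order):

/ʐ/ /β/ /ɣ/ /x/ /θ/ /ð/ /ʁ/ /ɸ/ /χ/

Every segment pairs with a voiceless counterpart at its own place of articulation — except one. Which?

Bilabial: /ɸ/ ~ /β/
Dental: /θ/ ~ /ð/
Velar: /x/ ~ /ɣ/
Uvular: /χ/ ~ /ʁ/
Retroflex: only /ʐ/ (voiced); no voiceless partner.
So /ʐ/ is the unpaired segment.

/ʐ/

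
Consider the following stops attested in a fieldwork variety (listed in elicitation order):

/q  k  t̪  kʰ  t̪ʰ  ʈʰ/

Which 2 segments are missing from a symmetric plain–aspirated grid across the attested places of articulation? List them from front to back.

Plain: /t̪/ (dental), /k/ (velar), /q/ (uvular).
Aspirated: /t̪ʰ/ (dental), /ʈʰ/ (retroflex), /kʰ/ (velar).
Gaps, from front to back: retroflex lacks plain (/ʈ/); uvular lacks aspirated (/qʰ/).

/ʈ/, /qʰ/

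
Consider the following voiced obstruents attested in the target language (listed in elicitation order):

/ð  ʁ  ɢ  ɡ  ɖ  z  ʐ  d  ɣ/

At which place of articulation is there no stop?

dental: stop —, fricative /ð/.
alveolar: stop /d/, fricative /z/.
retroflex: stop /ɖ/, fricative /ʐ/.
velar: stop /ɡ/, fricative /ɣ/.
uvular: stop /ɢ/, fricative /ʁ/.
Every place of articulation has a stop member except dental, where /d̪/ would be expected.

dental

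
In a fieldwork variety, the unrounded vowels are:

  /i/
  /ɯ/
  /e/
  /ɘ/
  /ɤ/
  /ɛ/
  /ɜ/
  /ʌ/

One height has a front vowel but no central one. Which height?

height            front     central   back    
high              i         —         ɯ       
high-mid          e         ɘ         ɤ       
low-mid           ɛ         ɜ         ʌ       
Every height has a central member except high, where /ɨ/ would be expected.

high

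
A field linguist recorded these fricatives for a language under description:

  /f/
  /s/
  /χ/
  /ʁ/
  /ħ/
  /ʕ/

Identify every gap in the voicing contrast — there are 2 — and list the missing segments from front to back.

Voiceless: /f/ (labiodental), /s/ (alveolar), /χ/ (uvular), /ħ/ (pharyngeal).
Voiced: /ʁ/ (uvular), /ʕ/ (pharyngeal).
Gaps, from front to back: labiodental lacks voiced (/v/); alveolar lacks voiced (/z/).

/v/, /z/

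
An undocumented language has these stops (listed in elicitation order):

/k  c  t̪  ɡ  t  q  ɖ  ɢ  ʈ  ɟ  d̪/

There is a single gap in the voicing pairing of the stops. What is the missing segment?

place of articulation  voiceless  voiced  
dental            t̪        d̪      
alveolar          t         —       
retroflex         ʈ         ɖ       
palatal           c         ɟ       
velar             k         ɡ       
uvular            q         ɢ       
The alveolar row has no voiced member, so the gap is the voiced alveolar stop /d/.

/d/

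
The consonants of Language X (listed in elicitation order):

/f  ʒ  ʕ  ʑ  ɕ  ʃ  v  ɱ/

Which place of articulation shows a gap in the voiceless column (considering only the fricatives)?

pharyngeal

labiodental: voiceless /f/, voiced /v/.
postalveolar: voiceless /ʃ/, voiced /ʒ/.
alveolo-palatal: voiceless /ɕ/, voiced /ʑ/.
pharyngeal: voiceless —, voiced /ʕ/.
Every place of articulation has a voiceless member except pharyngeal, where /ħ/ would be expected.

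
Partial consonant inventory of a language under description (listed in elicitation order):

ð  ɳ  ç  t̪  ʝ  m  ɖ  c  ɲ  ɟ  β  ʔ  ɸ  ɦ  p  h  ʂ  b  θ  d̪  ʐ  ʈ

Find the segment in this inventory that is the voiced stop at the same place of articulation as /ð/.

/ð/ is a voiced dental fricative.
The voiced stop at the same place is a voiced dental stop — in this inventory, /d̪/.

/d̪/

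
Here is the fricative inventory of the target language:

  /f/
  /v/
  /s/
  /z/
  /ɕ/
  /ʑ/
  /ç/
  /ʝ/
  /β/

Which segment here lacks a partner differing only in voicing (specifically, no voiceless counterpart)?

Labiodental: /f/ ~ /v/
Alveolar: /s/ ~ /z/
Alveolo-palatal: /ɕ/ ~ /ʑ/
Palatal: /ç/ ~ /ʝ/
Bilabial: only /β/ (voiced); no voiceless partner.
So /β/ is the unpaired segment.

/β/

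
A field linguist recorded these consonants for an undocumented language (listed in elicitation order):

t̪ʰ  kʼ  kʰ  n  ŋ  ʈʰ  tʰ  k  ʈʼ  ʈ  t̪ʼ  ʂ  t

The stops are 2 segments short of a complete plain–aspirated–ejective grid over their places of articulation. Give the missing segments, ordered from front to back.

/t̪/, /tʼ/

Plain: /t/ (alveolar), /ʈ/ (retroflex), /k/ (velar).
Aspirated: /t̪ʰ/ (dental), /tʰ/ (alveolar), /ʈʰ/ (retroflex), /kʰ/ (velar).
Ejective: /t̪ʼ/ (dental), /ʈʼ/ (retroflex), /kʼ/ (velar).
Gaps, from front to back: dental lacks plain (/t̪/); alveolar lacks ejective (/tʼ/).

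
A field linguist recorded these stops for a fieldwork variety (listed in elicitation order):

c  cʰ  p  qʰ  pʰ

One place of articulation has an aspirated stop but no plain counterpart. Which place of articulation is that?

uvular

place of articulation  plain     aspirated
bilabial          p         pʰ      
palatal           c         cʰ      
uvular            —         qʰ      
Every place of articulation has a plain member except uvular, where /q/ would be expected.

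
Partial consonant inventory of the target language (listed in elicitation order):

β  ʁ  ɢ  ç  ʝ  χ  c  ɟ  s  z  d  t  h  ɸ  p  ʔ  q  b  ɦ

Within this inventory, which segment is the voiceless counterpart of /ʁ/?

/ʁ/ is a voiced uvular fricative.
The voiceless counterpart is a voiceless uvular fricative — in this inventory, /χ/.

/χ/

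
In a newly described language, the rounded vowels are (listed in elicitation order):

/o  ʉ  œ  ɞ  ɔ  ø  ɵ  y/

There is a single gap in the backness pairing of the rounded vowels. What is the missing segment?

Front: /y/ (high), /ø/ (high-mid), /œ/ (low-mid).
Central: /ʉ/ (high), /ɵ/ (high-mid), /ɞ/ (low-mid).
Back: /o/ (high-mid), /ɔ/ (low-mid).
The high row has no back member, so the gap is the high back rounded vowel /u/.

/u/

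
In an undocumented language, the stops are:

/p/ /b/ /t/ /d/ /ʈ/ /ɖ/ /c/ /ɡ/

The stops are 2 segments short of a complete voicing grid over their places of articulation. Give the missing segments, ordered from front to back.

place of articulation  voiceless  voiced  
bilabial          p         b       
alveolar          t         d       
retroflex         ʈ         ɖ       
palatal           c         —       
velar             —         ɡ       
Gaps, from front to back: palatal lacks voiced (/ɟ/); velar lacks voiceless (/k/).

/ɟ/, /k/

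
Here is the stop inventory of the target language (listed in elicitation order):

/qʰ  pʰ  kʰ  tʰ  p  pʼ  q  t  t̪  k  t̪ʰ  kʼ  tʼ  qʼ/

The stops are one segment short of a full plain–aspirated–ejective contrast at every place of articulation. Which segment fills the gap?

place of articulation  plain     aspirated  ejective
bilabial          p         pʰ        pʼ      
dental            t̪        t̪ʰ       —       
alveolar          t         tʰ        tʼ      
velar             k         kʰ        kʼ      
uvular            q         qʰ        qʼ      
The dental row has no ejective member, so the gap is the ejective dental stop /t̪ʼ/.

/t̪ʼ/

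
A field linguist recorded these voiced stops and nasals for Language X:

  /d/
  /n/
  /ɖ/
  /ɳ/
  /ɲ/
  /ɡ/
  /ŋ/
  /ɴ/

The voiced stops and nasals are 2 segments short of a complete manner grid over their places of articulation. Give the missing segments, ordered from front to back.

place of articulation  oral stop  nasal   
alveolar          d         n       
retroflex         ɖ         ɳ       
palatal           —         ɲ       
velar             ɡ         ŋ       
uvular            —         ɴ       
Gaps, from front to back: palatal lacks oral stop (/ɟ/); uvular lacks oral stop (/ɢ/).

/ɟ/, /ɢ/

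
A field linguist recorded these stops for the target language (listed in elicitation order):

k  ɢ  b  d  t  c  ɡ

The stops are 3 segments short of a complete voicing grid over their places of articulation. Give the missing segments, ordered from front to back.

/p/, /ɟ/, /q/

Voiceless: /t/ (alveolar), /c/ (palatal), /k/ (velar).
Voiced: /b/ (bilabial), /d/ (alveolar), /ɡ/ (velar), /ɢ/ (uvular).
Gaps, from front to back: bilabial lacks voiceless (/p/); palatal lacks voiced (/ɟ/); uvular lacks voiceless (/q/).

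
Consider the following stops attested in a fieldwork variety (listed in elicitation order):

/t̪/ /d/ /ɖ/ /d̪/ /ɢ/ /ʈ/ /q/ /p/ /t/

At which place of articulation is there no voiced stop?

Voiceless: /p/ (bilabial), /t̪/ (dental), /t/ (alveolar), /ʈ/ (retroflex), /q/ (uvular).
Voiced: /d̪/ (dental), /d/ (alveolar), /ɖ/ (retroflex), /ɢ/ (uvular).
Every place of articulation has a voiced member except bilabial, where /b/ would be expected.

bilabial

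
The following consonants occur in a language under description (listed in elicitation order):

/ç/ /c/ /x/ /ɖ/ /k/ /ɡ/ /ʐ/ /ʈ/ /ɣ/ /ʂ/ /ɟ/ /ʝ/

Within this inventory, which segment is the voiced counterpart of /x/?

/ɣ/

/x/ is a voiceless velar fricative.
The voiced counterpart is a voiced velar fricative — in this inventory, /ɣ/.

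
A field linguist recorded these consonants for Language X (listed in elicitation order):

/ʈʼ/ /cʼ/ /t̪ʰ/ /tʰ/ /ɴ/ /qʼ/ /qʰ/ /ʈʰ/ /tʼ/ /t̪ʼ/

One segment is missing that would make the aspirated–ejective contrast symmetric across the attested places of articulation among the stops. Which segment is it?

dental: aspirated /t̪ʰ/, ejective /t̪ʼ/.
alveolar: aspirated /tʰ/, ejective /tʼ/.
retroflex: aspirated /ʈʰ/, ejective /ʈʼ/.
palatal: aspirated —, ejective /cʼ/.
uvular: aspirated /qʰ/, ejective /qʼ/.
The palatal row has no aspirated member, so the gap is the aspirated palatal stop /cʰ/.

/cʰ/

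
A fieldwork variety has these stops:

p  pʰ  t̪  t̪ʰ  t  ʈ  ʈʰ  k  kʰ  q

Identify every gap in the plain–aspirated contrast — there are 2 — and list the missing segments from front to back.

/tʰ/, /qʰ/

place of articulation  plain     aspirated
bilabial          p         pʰ      
dental            t̪        t̪ʰ     
alveolar          t         —       
retroflex         ʈ         ʈʰ      
velar             k         kʰ      
uvular            q         —       
Gaps, from front to back: alveolar lacks aspirated (/tʰ/); uvular lacks aspirated (/qʰ/).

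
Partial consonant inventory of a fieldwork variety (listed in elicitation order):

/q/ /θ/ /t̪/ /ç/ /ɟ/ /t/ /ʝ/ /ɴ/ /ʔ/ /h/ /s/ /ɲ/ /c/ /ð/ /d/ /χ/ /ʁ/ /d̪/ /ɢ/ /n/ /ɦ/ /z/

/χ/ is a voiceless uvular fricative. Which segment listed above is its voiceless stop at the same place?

/q/

The voiceless stop at the same place is a voiceless uvular stop — in this inventory, /q/.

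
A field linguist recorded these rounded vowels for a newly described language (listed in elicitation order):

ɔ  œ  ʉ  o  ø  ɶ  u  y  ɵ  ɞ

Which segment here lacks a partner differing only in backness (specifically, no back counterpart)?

High: /y/ ~ /ʉ/ ~ /u/
High-mid: /ø/ ~ /ɵ/ ~ /o/
Low-mid: /œ/ ~ /ɞ/ ~ /ɔ/
Low: only /ɶ/ (front); no back partner.
So /ɶ/ is the unpaired segment.

/ɶ/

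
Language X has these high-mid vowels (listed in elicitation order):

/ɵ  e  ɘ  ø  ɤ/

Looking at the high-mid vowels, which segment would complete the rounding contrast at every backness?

backness          unrounded  rounded 
front             e         ø       
central           ɘ         ɵ       
back              ɤ         —       
The back row has no rounded member, so the gap is the back rounded vowel /o/.

/o/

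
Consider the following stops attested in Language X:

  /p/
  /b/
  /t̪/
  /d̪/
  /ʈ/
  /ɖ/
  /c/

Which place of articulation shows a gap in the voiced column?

place of articulation  voiceless  voiced  
bilabial          p         b       
dental            t̪        d̪      
retroflex         ʈ         ɖ       
palatal           c         —       
Every place of articulation has a voiced member except palatal, where /ɟ/ would be expected.

palatal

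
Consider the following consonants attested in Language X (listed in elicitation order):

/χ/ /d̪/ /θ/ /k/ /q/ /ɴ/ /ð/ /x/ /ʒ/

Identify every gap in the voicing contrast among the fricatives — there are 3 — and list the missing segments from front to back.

Voiceless: /θ/ (dental), /x/ (velar), /χ/ (uvular).
Voiced: /ð/ (dental), /ʒ/ (postalveolar).
Gaps, from front to back: postalveolar lacks voiceless (/ʃ/); velar lacks voiced (/ɣ/); uvular lacks voiced (/ʁ/).

/ʃ/, /ɣ/, /ʁ/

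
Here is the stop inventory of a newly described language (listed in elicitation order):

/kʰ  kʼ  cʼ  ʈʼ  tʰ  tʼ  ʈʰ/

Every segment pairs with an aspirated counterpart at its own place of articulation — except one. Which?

/cʼ/

Alveolar: /tʰ/ ~ /tʼ/
Retroflex: /ʈʰ/ ~ /ʈʼ/
Velar: /kʰ/ ~ /kʼ/
Palatal: only /cʼ/ (ejective); no aspirated partner.
So /cʼ/ is the unpaired segment.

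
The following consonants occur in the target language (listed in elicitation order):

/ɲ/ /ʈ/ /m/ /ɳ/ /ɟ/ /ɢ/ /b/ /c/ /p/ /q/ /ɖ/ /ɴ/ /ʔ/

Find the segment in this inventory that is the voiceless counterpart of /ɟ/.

/ɟ/ is a voiced palatal stop.
The voiceless counterpart is a voiceless palatal stop — in this inventory, /c/.

/c/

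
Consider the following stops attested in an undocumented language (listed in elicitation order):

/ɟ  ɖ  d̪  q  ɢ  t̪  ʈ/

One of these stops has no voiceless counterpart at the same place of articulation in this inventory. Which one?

/ɟ/

Dental: /t̪/ ~ /d̪/
Retroflex: /ʈ/ ~ /ɖ/
Uvular: /q/ ~ /ɢ/
Palatal: only /ɟ/ (voiced); no voiceless partner.
So /ɟ/ is the unpaired segment.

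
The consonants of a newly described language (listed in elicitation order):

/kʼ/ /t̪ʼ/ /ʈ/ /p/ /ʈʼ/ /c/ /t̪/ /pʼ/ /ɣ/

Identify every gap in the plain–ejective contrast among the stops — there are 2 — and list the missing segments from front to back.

place of articulation  plain     ejective
bilabial          p         pʼ      
dental            t̪        t̪ʼ     
retroflex         ʈ         ʈʼ      
palatal           c         —       
velar             —         kʼ      
Gaps, from front to back: palatal lacks ejective (/cʼ/); velar lacks plain (/k/).

/cʼ/, /k/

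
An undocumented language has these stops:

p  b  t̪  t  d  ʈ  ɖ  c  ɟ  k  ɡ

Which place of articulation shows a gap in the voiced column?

dental

Voiceless: /p/ (bilabial), /t̪/ (dental), /t/ (alveolar), /ʈ/ (retroflex), /c/ (palatal), /k/ (velar).
Voiced: /b/ (bilabial), /d/ (alveolar), /ɖ/ (retroflex), /ɟ/ (palatal), /ɡ/ (velar).
Every place of articulation has a voiced member except dental, where /d̪/ would be expected.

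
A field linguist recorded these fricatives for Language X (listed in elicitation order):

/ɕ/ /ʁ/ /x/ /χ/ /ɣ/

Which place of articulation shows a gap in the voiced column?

place of articulation  voiceless  voiced  
alveolo-palatal   ɕ         —       
velar             x         ɣ       
uvular            χ         ʁ       
Every place of articulation has a voiced member except alveolo-palatal, where /ʑ/ would be expected.

alveolo-palatal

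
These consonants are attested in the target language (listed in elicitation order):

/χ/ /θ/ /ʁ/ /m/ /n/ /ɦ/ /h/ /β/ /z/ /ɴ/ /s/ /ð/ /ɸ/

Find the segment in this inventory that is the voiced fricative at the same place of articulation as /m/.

/m/ is a bilabial nasal.
The voiced fricative at the same place is a voiced bilabial fricative — in this inventory, /β/.

/β/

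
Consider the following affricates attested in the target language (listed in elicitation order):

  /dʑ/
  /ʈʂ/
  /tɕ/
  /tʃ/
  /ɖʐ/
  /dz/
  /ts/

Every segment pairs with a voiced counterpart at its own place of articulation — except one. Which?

Alveolar: /ts/ ~ /dz/
Retroflex: /ʈʂ/ ~ /ɖʐ/
Alveolo-palatal: /tɕ/ ~ /dʑ/
Postalveolar: only /tʃ/ (voiceless); no voiced partner.
So /tʃ/ is the unpaired segment.

/tʃ/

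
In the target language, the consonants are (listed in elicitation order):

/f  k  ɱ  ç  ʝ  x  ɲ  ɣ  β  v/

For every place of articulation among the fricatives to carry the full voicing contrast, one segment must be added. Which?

/ɸ/

Voiceless: /f/ (labiodental), /ç/ (palatal), /x/ (velar).
Voiced: /β/ (bilabial), /v/ (labiodental), /ʝ/ (palatal), /ɣ/ (velar).
The bilabial row has no voiceless member, so the gap is the voiceless bilabial fricative /ɸ/.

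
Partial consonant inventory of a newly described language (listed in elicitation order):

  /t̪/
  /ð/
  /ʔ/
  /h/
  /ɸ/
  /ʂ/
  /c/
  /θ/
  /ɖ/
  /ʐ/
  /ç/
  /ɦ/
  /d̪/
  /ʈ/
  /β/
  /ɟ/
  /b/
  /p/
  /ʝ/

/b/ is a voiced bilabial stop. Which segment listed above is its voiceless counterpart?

The voiceless counterpart is a voiceless bilabial stop — in this inventory, /p/.

/p/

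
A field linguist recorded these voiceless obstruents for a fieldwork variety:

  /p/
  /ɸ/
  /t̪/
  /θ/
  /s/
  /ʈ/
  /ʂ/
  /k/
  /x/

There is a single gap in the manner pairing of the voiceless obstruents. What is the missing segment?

/t/

place of articulation  stop      fricative
bilabial          p         ɸ       
dental            t̪        θ       
alveolar          —         s       
retroflex         ʈ         ʂ       
velar             k         x       
The alveolar row has no stop member, so the gap is the alveolar stop /t/.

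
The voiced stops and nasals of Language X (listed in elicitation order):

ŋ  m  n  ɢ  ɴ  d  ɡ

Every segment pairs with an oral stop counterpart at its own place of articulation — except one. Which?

Alveolar: /d/ ~ /n/
Velar: /ɡ/ ~ /ŋ/
Uvular: /ɢ/ ~ /ɴ/
Bilabial: only /m/ (nasal); no oral stop partner.
So /m/ is the unpaired segment.

/m/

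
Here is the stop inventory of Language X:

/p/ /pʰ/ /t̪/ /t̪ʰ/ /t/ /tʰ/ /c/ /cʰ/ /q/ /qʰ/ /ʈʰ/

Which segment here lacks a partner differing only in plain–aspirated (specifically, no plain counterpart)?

Bilabial: /p/ ~ /pʰ/
Dental: /t̪/ ~ /t̪ʰ/
Alveolar: /t/ ~ /tʰ/
Palatal: /c/ ~ /cʰ/
Uvular: /q/ ~ /qʰ/
Retroflex: only /ʈʰ/ (aspirated); no plain partner.
So /ʈʰ/ is the unpaired segment.

/ʈʰ/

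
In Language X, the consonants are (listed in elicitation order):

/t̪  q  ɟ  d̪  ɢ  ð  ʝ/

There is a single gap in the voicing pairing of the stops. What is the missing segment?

/c/

dental: voiceless /t̪/, voiced /d̪/.
palatal: voiceless —, voiced /ɟ/.
uvular: voiceless /q/, voiced /ɢ/.
The palatal row has no voiceless member, so the gap is the voiceless palatal stop /c/.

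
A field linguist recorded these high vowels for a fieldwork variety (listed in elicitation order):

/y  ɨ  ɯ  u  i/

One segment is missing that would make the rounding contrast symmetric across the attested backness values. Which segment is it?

/ʉ/

backness          unrounded  rounded 
front             i         y       
central           ɨ         —       
back              ɯ         u       
The central row has no rounded member, so the gap is the central rounded vowel /ʉ/.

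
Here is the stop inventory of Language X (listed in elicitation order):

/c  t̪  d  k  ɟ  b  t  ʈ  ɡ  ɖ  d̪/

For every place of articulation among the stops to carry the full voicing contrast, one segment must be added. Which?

bilabial: voiceless —, voiced /b/.
dental: voiceless /t̪/, voiced /d̪/.
alveolar: voiceless /t/, voiced /d/.
retroflex: voiceless /ʈ/, voiced /ɖ/.
palatal: voiceless /c/, voiced /ɟ/.
velar: voiceless /k/, voiced /ɡ/.
The bilabial row has no voiceless member, so the gap is the voiceless bilabial stop /p/.

/p/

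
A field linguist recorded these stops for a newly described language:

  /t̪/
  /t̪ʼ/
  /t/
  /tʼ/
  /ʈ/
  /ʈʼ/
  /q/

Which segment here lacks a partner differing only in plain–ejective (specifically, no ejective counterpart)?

/q/

Dental: /t̪/ ~ /t̪ʼ/
Alveolar: /t/ ~ /tʼ/
Retroflex: /ʈ/ ~ /ʈʼ/
Uvular: only /q/ (plain); no ejective partner.
So /q/ is the unpaired segment.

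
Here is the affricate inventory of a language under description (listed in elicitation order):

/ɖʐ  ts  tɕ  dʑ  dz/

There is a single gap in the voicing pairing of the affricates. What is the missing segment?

/ʈʂ/

place of articulation  voiceless  voiced  
alveolar          ts        dz      
retroflex         —         ɖʐ      
alveolo-palatal   tɕ        dʑ      
The retroflex row has no voiceless member, so the gap is the voiceless retroflex affricate /ʈʂ/.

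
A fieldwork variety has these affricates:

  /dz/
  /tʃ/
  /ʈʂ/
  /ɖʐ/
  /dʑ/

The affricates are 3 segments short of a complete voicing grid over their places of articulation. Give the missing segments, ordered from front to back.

alveolar: voiceless —, voiced /dz/.
postalveolar: voiceless /tʃ/, voiced —.
retroflex: voiceless /ʈʂ/, voiced /ɖʐ/.
alveolo-palatal: voiceless —, voiced /dʑ/.
Gaps, from front to back: alveolar lacks voiceless (/ts/); postalveolar lacks voiced (/dʒ/); alveolo-palatal lacks voiceless (/tɕ/).

/ts/, /dʒ/, /tɕ/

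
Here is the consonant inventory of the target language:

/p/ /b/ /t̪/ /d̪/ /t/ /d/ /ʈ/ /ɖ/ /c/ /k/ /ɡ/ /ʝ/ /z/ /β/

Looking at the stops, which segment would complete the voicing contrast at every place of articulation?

place of articulation  voiceless  voiced  
bilabial          p         b       
dental            t̪        d̪      
alveolar          t         d       
retroflex         ʈ         ɖ       
palatal           c         —       
velar             k         ɡ       
The palatal row has no voiced member, so the gap is the voiced palatal stop /ɟ/.

/ɟ/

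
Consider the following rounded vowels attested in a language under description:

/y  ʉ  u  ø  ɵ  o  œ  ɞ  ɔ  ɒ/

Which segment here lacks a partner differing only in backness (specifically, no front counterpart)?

/ɒ/

High: /y/ ~ /ʉ/ ~ /u/
High-mid: /ø/ ~ /ɵ/ ~ /o/
Low-mid: /œ/ ~ /ɞ/ ~ /ɔ/
Low: only /ɒ/ (back); no front partner.
So /ɒ/ is the unpaired segment.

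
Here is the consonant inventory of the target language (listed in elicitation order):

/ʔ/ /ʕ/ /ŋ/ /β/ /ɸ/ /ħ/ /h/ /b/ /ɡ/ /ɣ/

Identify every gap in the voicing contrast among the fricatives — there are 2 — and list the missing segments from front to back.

/x/, /ɦ/

bilabial: voiceless /ɸ/, voiced /β/.
velar: voiceless —, voiced /ɣ/.
pharyngeal: voiceless /ħ/, voiced /ʕ/.
glottal: voiceless /h/, voiced —.
Gaps, from front to back: velar lacks voiceless (/x/); glottal lacks voiced (/ɦ/).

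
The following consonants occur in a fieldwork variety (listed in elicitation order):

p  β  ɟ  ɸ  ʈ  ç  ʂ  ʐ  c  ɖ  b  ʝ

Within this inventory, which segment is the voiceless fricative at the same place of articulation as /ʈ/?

/ʂ/

/ʈ/ is a voiceless retroflex stop.
The voiceless fricative at the same place is a voiceless retroflex fricative — in this inventory, /ʂ/.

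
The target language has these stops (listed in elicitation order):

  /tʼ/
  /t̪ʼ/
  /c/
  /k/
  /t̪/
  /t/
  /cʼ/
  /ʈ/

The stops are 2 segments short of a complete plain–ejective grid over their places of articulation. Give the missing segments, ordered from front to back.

dental: plain /t̪/, ejective /t̪ʼ/.
alveolar: plain /t/, ejective /tʼ/.
retroflex: plain /ʈ/, ejective —.
palatal: plain /c/, ejective /cʼ/.
velar: plain /k/, ejective —.
Gaps, from front to back: retroflex lacks ejective (/ʈʼ/); velar lacks ejective (/kʼ/).

/ʈʼ/, /kʼ/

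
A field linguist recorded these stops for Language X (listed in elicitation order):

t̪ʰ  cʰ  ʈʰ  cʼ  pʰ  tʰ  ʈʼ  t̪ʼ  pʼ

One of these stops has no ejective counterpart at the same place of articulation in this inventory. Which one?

Bilabial: /pʰ/ ~ /pʼ/
Dental: /t̪ʰ/ ~ /t̪ʼ/
Retroflex: /ʈʰ/ ~ /ʈʼ/
Palatal: /cʰ/ ~ /cʼ/
Alveolar: only /tʰ/ (aspirated); no ejective partner.
So /tʰ/ is the unpaired segment.

/tʰ/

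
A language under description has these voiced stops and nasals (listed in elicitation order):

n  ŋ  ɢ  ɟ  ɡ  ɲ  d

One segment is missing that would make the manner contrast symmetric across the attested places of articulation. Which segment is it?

/ɴ/

Oral stop: /d/ (alveolar), /ɟ/ (palatal), /ɡ/ (velar), /ɢ/ (uvular).
Nasal: /n/ (alveolar), /ɲ/ (palatal), /ŋ/ (velar).
The uvular row has no nasal member, so the gap is the uvular nasal /ɴ/.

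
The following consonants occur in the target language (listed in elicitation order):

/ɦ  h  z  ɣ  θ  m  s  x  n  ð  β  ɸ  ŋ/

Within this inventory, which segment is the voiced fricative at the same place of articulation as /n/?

/n/ is an alveolar nasal.
The voiced fricative at the same place is a voiced alveolar fricative — in this inventory, /z/.

/z/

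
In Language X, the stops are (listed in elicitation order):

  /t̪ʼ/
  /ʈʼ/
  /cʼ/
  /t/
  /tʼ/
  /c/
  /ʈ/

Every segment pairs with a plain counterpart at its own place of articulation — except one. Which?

/t̪ʼ/

Alveolar: /t/ ~ /tʼ/
Retroflex: /ʈ/ ~ /ʈʼ/
Palatal: /c/ ~ /cʼ/
Dental: only /t̪ʼ/ (ejective); no plain partner.
So /t̪ʼ/ is the unpaired segment.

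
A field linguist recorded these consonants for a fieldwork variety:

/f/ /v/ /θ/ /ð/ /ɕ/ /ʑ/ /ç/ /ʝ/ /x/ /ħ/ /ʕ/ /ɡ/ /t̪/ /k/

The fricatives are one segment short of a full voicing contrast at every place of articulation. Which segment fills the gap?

/ɣ/

labiodental: voiceless /f/, voiced /v/.
dental: voiceless /θ/, voiced /ð/.
alveolo-palatal: voiceless /ɕ/, voiced /ʑ/.
palatal: voiceless /ç/, voiced /ʝ/.
velar: voiceless /x/, voiced —.
pharyngeal: voiceless /ħ/, voiced /ʕ/.
The velar row has no voiced member, so the gap is the voiced velar fricative /ɣ/.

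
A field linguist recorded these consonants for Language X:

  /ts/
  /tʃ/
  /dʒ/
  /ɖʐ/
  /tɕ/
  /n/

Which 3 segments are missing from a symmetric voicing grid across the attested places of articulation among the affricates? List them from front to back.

Voiceless: /ts/ (alveolar), /tʃ/ (postalveolar), /tɕ/ (alveolo-palatal).
Voiced: /dʒ/ (postalveolar), /ɖʐ/ (retroflex).
Gaps, from front to back: alveolar lacks voiced (/dz/); retroflex lacks voiceless (/ʈʂ/); alveolo-palatal lacks voiced (/dʑ/).

/dz/, /ʈʂ/, /dʑ/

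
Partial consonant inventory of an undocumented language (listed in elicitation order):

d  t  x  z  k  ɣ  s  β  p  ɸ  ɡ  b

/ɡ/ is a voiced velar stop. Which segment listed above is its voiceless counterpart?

/k/

The voiceless counterpart is a voiceless velar stop — in this inventory, /k/.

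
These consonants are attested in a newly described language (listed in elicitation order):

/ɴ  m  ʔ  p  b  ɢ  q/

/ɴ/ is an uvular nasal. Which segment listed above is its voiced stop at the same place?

The voiced stop at the same place is a voiced uvular stop — in this inventory, /ɢ/.

/ɢ/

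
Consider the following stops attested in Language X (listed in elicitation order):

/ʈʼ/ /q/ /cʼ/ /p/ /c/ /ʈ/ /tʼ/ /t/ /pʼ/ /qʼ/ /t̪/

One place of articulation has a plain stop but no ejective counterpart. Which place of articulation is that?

dental

Plain: /p/ (bilabial), /t̪/ (dental), /t/ (alveolar), /ʈ/ (retroflex), /c/ (palatal), /q/ (uvular).
Ejective: /pʼ/ (bilabial), /tʼ/ (alveolar), /ʈʼ/ (retroflex), /cʼ/ (palatal), /qʼ/ (uvular).
Every place of articulation has an ejective member except dental, where /t̪ʼ/ would be expected.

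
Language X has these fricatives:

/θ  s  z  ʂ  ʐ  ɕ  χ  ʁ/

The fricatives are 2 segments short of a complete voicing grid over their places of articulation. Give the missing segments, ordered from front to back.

Voiceless: /θ/ (dental), /s/ (alveolar), /ʂ/ (retroflex), /ɕ/ (alveolo-palatal), /χ/ (uvular).
Voiced: /z/ (alveolar), /ʐ/ (retroflex), /ʁ/ (uvular).
Gaps, from front to back: dental lacks voiced (/ð/); alveolo-palatal lacks voiced (/ʑ/).

/ð/, /ʑ/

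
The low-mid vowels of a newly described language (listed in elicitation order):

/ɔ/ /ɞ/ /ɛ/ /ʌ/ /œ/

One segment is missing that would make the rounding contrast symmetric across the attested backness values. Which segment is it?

Unrounded: /ɛ/ (front), /ʌ/ (back).
Rounded: /œ/ (front), /ɞ/ (central), /ɔ/ (back).
The central row has no unrounded member, so the gap is the central unrounded vowel /ɜ/.

/ɜ/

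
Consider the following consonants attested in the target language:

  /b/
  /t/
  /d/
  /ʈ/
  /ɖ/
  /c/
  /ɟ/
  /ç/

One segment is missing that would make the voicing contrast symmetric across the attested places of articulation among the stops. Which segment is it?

/p/

place of articulation  voiceless  voiced  
bilabial          —         b       
alveolar          t         d       
retroflex         ʈ         ɖ       
palatal           c         ɟ       
The bilabial row has no voiceless member, so the gap is the voiceless bilabial stop /p/.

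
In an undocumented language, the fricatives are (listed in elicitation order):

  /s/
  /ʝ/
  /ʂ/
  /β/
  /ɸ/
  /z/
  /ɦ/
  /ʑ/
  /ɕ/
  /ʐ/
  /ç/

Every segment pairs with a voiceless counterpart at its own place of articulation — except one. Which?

/ɦ/

Bilabial: /ɸ/ ~ /β/
Alveolar: /s/ ~ /z/
Retroflex: /ʂ/ ~ /ʐ/
Alveolo-palatal: /ɕ/ ~ /ʑ/
Palatal: /ç/ ~ /ʝ/
Glottal: only /ɦ/ (voiced); no voiceless partner.
So /ɦ/ is the unpaired segment.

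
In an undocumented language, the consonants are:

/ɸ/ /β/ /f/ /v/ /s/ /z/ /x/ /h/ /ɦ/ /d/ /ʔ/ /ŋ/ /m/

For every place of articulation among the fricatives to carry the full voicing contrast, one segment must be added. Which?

/ɣ/

bilabial: voiceless /ɸ/, voiced /β/.
labiodental: voiceless /f/, voiced /v/.
alveolar: voiceless /s/, voiced /z/.
velar: voiceless /x/, voiced —.
glottal: voiceless /h/, voiced /ɦ/.
The velar row has no voiced member, so the gap is the voiced velar fricative /ɣ/.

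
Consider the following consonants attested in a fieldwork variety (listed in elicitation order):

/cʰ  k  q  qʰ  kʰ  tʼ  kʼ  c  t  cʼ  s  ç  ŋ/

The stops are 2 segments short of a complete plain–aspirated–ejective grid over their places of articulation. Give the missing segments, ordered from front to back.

Plain: /t/ (alveolar), /c/ (palatal), /k/ (velar), /q/ (uvular).
Aspirated: /cʰ/ (palatal), /kʰ/ (velar), /qʰ/ (uvular).
Ejective: /tʼ/ (alveolar), /cʼ/ (palatal), /kʼ/ (velar).
Gaps, from front to back: alveolar lacks aspirated (/tʰ/); uvular lacks ejective (/qʼ/).

/tʰ/, /qʼ/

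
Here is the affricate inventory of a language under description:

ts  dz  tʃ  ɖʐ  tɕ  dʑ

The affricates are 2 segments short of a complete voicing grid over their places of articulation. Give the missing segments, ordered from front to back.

/dʒ/, /ʈʂ/

place of articulation  voiceless  voiced  
alveolar          ts        dz      
postalveolar      tʃ        —       
retroflex         —         ɖʐ      
alveolo-palatal   tɕ        dʑ      
Gaps, from front to back: postalveolar lacks voiced (/dʒ/); retroflex lacks voiceless (/ʈʂ/).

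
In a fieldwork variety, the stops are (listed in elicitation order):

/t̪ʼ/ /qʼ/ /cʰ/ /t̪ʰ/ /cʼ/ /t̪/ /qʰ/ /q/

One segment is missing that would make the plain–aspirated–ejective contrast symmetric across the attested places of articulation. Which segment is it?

dental: plain /t̪/, aspirated /t̪ʰ/, ejective /t̪ʼ/.
palatal: plain —, aspirated /cʰ/, ejective /cʼ/.
uvular: plain /q/, aspirated /qʰ/, ejective /qʼ/.
The palatal row has no plain member, so the gap is the plain palatal stop /c/.

/c/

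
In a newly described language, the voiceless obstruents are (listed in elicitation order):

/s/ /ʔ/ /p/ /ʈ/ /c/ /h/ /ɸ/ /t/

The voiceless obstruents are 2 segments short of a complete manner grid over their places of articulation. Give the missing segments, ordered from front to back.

/ʂ/, /ç/

Stop: /p/ (bilabial), /t/ (alveolar), /ʈ/ (retroflex), /c/ (palatal), /ʔ/ (glottal).
Fricative: /ɸ/ (bilabial), /s/ (alveolar), /h/ (glottal).
Gaps, from front to back: retroflex lacks fricative (/ʂ/); palatal lacks fricative (/ç/).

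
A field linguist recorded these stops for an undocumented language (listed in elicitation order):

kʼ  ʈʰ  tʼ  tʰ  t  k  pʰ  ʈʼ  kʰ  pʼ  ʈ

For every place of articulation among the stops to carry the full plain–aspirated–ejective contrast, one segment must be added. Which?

Plain: /t/ (alveolar), /ʈ/ (retroflex), /k/ (velar).
Aspirated: /pʰ/ (bilabial), /tʰ/ (alveolar), /ʈʰ/ (retroflex), /kʰ/ (velar).
Ejective: /pʼ/ (bilabial), /tʼ/ (alveolar), /ʈʼ/ (retroflex), /kʼ/ (velar).
The bilabial row has no plain member, so the gap is the plain bilabial stop /p/.

/p/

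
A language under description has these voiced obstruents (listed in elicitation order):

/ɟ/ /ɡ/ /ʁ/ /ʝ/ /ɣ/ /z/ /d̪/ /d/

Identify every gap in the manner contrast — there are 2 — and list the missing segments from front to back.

/ð/, /ɢ/

dental: stop /d̪/, fricative —.
alveolar: stop /d/, fricative /z/.
palatal: stop /ɟ/, fricative /ʝ/.
velar: stop /ɡ/, fricative /ɣ/.
uvular: stop —, fricative /ʁ/.
Gaps, from front to back: dental lacks fricative (/ð/); uvular lacks stop (/ɢ/).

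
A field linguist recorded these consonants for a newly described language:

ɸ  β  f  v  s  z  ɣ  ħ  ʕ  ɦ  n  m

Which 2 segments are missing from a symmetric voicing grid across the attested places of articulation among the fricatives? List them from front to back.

/x/, /h/

Voiceless: /ɸ/ (bilabial), /f/ (labiodental), /s/ (alveolar), /ħ/ (pharyngeal).
Voiced: /β/ (bilabial), /v/ (labiodental), /z/ (alveolar), /ɣ/ (velar), /ʕ/ (pharyngeal), /ɦ/ (glottal).
Gaps, from front to back: velar lacks voiceless (/x/); glottal lacks voiceless (/h/).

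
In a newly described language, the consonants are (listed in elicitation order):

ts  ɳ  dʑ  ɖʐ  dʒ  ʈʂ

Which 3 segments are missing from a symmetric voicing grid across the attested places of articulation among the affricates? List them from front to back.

place of articulation  voiceless  voiced  
alveolar          ts        —       
postalveolar      —         dʒ      
retroflex         ʈʂ        ɖʐ      
alveolo-palatal   —         dʑ      
Gaps, from front to back: alveolar lacks voiced (/dz/); postalveolar lacks voiceless (/tʃ/); alveolo-palatal lacks voiceless (/tɕ/).

/dz/, /tʃ/, /tɕ/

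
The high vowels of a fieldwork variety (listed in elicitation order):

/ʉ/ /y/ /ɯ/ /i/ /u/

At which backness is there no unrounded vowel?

Unrounded: /i/ (front), /ɯ/ (back).
Rounded: /y/ (front), /ʉ/ (central), /u/ (back).
Every backness has an unrounded member except central, where /ɨ/ would be expected.

central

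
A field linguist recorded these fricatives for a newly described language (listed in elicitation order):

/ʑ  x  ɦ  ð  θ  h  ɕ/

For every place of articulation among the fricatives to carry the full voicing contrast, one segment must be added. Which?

/ɣ/

Voiceless: /θ/ (dental), /ɕ/ (alveolo-palatal), /x/ (velar), /h/ (glottal).
Voiced: /ð/ (dental), /ʑ/ (alveolo-palatal), /ɦ/ (glottal).
The velar row has no voiced member, so the gap is the voiced velar fricative /ɣ/.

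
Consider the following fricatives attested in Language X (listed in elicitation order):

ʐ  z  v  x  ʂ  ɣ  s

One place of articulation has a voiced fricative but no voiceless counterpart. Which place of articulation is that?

Voiceless: /s/ (alveolar), /ʂ/ (retroflex), /x/ (velar).
Voiced: /v/ (labiodental), /z/ (alveolar), /ʐ/ (retroflex), /ɣ/ (velar).
Every place of articulation has a voiceless member except labiodental, where /f/ would be expected.

labiodental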